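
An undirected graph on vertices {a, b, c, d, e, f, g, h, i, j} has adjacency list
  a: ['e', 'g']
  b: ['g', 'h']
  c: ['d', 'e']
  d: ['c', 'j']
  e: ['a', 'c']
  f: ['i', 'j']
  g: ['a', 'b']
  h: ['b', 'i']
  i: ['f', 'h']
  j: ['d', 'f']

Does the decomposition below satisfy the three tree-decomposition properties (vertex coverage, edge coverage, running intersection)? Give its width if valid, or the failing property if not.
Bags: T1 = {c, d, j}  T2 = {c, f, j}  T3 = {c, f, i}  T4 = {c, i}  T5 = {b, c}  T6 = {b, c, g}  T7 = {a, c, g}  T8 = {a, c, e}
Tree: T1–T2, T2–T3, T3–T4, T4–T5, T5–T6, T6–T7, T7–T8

No — vertex h appears in no bag.

A tree decomposition must satisfy three properties: every vertex lies in some bag; for every edge, both endpoints lie together in some bag; and for every vertex, the bags containing it form a connected subtree. Here vertex h appears in no bag, so the decomposition is invalid.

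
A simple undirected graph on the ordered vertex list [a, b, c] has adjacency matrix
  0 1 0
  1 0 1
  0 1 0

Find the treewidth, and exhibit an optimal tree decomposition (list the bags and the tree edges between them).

Every bag has size at most 2, so the width is 2 − 1 = 1 and tw(G) ≤ 1. G has an edge, so its treewidth is at least 1. Combining the bounds, tw(G) = 1.

Treewidth 1.
One optimal decomposition is:
Bags: B1 = {b, c}  B2 = {a, b}
Tree: B1–B2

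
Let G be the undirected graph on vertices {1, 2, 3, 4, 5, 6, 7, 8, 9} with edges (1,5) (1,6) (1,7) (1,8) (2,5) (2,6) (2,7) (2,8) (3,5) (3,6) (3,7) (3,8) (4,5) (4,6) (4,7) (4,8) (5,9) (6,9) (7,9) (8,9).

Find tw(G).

A width-4 tree decomposition is:
Bags: B1 = {4, 5, 6, 7, 8}  B2 = {2, 5, 6, 7, 8}  B3 = {5, 6, 7, 8, 9}  B4 = {1, 5, 6, 7, 8}  B5 = {3, 5, 6, 7, 8}
Tree: B1–B2, B2–B3, B3–B4, B4–B5
Every bag has size at most 5, so the width is 5 − 1 = 4 and tw(G) ≤ 4. For the lower bound: the 5 vertex sets {4,7}, {2,6}, {5,9}, {8}, {1} are disjoint, each induces a connected subgraph, and every pair is joined by at least one edge of G. Contracting each set to a single vertex therefore yields K_{5} as a minor, and since treewidth is minor-monotone, tw(G) ≥ tw(K_{5}) = 4. Hence tw(G) = 4 exactly.

4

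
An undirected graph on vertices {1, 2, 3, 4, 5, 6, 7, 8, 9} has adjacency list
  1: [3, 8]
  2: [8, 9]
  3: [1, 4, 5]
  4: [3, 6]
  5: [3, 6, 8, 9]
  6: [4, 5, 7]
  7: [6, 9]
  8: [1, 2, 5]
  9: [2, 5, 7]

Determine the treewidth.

A width-3 tree decomposition is:
Bags: B1 = {1, 3, 4, 8}  B2 = {3, 4, 5, 8}  B3 = {4, 5, 6, 8}  B4 = {2, 5, 6, 8}  B5 = {2, 5, 6, 9}  B6 = {2, 6, 7, 9}
Tree: B1–B2, B2–B3, B3–B4, B4–B5, B5–B6
The largest bag has 4 vertices, giving width 3; this decomposition certifies tw(G) ≤ 3. For the lower bound: the 4 vertex sets {1,3,4}, {8}, {5}, {2,6,7,9} are disjoint, each induces a connected subgraph, and every pair is joined by at least one edge of G. Contracting each set to a single vertex therefore yields K_{4} as a minor, and since treewidth is minor-monotone, tw(G) ≥ tw(K_{4}) = 3. Therefore the treewidth is 3.

3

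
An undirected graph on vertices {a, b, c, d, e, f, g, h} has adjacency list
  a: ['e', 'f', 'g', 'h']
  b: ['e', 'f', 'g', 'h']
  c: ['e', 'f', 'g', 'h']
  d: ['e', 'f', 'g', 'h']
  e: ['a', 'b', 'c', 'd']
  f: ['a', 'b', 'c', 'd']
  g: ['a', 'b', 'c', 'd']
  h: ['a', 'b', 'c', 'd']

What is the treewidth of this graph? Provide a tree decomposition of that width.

The largest bag has 5 vertices, giving width 4; this decomposition certifies tw(G) ≤ 4. For the lower bound: the 5 vertex sets {d,e}, {a,h}, {b,g}, {c}, {f} are disjoint, each induces a connected subgraph, and every pair is joined by at least one edge of G. Contracting each set to a single vertex therefore yields K_{5} as a minor, and since treewidth is minor-monotone, tw(G) ≥ tw(K_{5}) = 4. Therefore the treewidth is 4.

Treewidth 4.
Bags: B1 = {a, b, c, d, e}  B2 = {a, b, c, d, h}  B3 = {a, b, c, d, g}  B4 = {a, b, c, d, f}
Tree: B1–B2, B2–B3, B3–B4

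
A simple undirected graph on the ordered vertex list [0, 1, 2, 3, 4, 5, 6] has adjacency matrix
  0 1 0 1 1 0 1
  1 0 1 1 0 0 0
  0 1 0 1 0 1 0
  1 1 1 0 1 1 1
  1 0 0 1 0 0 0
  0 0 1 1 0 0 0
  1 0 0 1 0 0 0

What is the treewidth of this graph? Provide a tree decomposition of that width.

The largest bag has 3 vertices, giving width 2; this decomposition certifies tw(G) ≤ 2. On the other hand G contains the 3-clique {0, 1, 3}. A clique must lie in a single bag of any decomposition, so no decomposition can have width below 2. Hence tw(G) = 2 exactly.

Treewidth 2.
One optimal decomposition is:
Bags: B1 = {1, 2, 3}  B2 = {0, 1, 3}  B3 = {0, 3, 4}  B4 = {0, 3, 6}  B5 = {2, 3, 5}
Tree: B1–B2, B2–B3, B3–B4, B1–B5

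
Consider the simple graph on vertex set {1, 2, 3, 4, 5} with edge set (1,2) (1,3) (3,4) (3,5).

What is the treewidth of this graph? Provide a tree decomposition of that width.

Treewidth 1.
One such decomposition:
Bags: B1 = {3, 5}  B2 = {3, 4}  B3 = {1, 3}  B4 = {1, 2}
Tree: B1–B2, B1–B3, B3–B4

Each bag holds 2 vertices, so the decomposition has width 1, which upper-bounds the treewidth. Since G has at least one edge (e.g. 3–5), it is not an edgeless graph, so tw(G) ≥ 1. Hence tw(G) = 1 exactly.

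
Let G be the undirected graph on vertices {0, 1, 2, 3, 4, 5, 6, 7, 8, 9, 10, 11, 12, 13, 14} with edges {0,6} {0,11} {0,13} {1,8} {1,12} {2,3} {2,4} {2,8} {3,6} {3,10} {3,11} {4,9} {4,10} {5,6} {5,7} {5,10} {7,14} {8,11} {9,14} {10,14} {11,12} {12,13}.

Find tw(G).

3

A width-3 tree decomposition is:
Bags: B1 = {1, 8, 12, 13}  B2 = {8, 11, 12, 13}  B3 = {0, 8, 11, 13}  B4 = {0, 2, 8, 11}  B5 = {0, 2, 3, 11}  B6 = {0, 2, 3, 6}  B7 = {2, 3, 4, 6}  B8 = {3, 4, 6, 10}  B9 = {4, 5, 6, 10}  B10 = {4, 5, 9, 10}  B11 = {5, 9, 10, 14}  B12 = {5, 7, 9, 14}
Tree: B1–B2, B2–B3, B3–B4, B4–B5, B5–B6, B6–B7, B7–B8, B8–B9, B9–B10, B10–B11, B11–B12
Every bag has size at most 4, so the width is 4 − 1 = 3 and tw(G) ≤ 3. For the lower bound: the 4 vertex sets {1,12,13}, {8}, {11}, {0,2,3,6} are disjoint, each induces a connected subgraph, and every pair is joined by at least one edge of G. Contracting each set to a single vertex therefore yields K_{4} as a minor, and since treewidth is minor-monotone, tw(G) ≥ tw(K_{4}) = 3. The upper and lower bounds meet at 3, so that is the treewidth.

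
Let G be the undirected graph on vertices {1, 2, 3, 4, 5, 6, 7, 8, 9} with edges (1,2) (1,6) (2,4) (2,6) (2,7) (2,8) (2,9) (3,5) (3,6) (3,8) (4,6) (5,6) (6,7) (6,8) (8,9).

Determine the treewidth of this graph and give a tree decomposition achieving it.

Treewidth 2.
One such decomposition:
Bags: B1 = {2, 6, 8}  B2 = {1, 2, 6}  B3 = {2, 8, 9}  B4 = {3, 6, 8}  B5 = {2, 6, 7}  B6 = {2, 4, 6}  B7 = {3, 5, 6}
Tree: B1–B2, B1–B3, B1–B4, B1–B5, B1–B6, B4–B7

Each bag holds 3 vertices, so the decomposition has width 2, which upper-bounds the treewidth. For the lower bound, the 3 vertices {2, 8, 9} are pairwise adjacent, and any tree decomposition puts a clique entirely inside one bag — forcing width ≥ 2. Therefore the treewidth is 2.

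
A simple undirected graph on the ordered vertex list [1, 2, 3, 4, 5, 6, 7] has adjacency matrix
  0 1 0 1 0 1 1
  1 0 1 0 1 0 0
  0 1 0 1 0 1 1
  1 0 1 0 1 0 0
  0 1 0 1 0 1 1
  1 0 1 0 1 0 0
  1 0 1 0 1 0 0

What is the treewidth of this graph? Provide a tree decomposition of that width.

The largest bag has 4 vertices, giving width 3; this decomposition certifies tw(G) ≤ 3. For the lower bound: the 4 vertex sets {2,3}, {1,6}, {5}, {4} are disjoint, each induces a connected subgraph, and every pair is joined by at least one edge of G. Contracting each set to a single vertex therefore yields K_{4} as a minor, and since treewidth is minor-monotone, tw(G) ≥ tw(K_{4}) = 3. The upper and lower bounds meet at 3, so that is the treewidth.

Treewidth 3.
One optimal decomposition is:
Bags: B1 = {1, 2, 3, 5}  B2 = {1, 3, 5, 6}  B3 = {1, 3, 4, 5}  B4 = {1, 3, 5, 7}
Tree: B1–B2, B2–B3, B3–B4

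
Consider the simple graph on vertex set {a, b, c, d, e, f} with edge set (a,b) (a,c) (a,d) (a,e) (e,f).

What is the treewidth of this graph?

A width-1 tree decomposition is:
Bags: B1 = {a, d}  B2 = {a, e}  B3 = {a, c}  B4 = {e, f}  B5 = {a, b}
Tree: B1–B2, B2–B3, B2–B4, B1–B5
The largest bag has 2 vertices, giving width 1; this decomposition certifies tw(G) ≤ 1. Any graph with an edge has treewidth ≥ 1, and G has the edge a–d. Hence tw(G) = 1 exactly.

1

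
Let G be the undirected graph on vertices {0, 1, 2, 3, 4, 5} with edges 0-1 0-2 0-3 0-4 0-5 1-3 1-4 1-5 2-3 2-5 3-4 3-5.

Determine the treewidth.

A width-3 tree decomposition is:
Bags: B1 = {0, 2, 3, 5}  B2 = {0, 1, 3, 5}  B3 = {0, 1, 3, 4}
Tree: B1–B2, B2–B3
The largest bag has 4 vertices, giving width 3; this decomposition certifies tw(G) ≤ 3. Conversely, {0, 1, 3, 4} is a clique of size 4, and the vertices of any clique must share a bag in every tree decomposition; so some bag has ≥ 4 vertices and tw(G) ≥ 3. Combining the bounds, tw(G) = 3.

3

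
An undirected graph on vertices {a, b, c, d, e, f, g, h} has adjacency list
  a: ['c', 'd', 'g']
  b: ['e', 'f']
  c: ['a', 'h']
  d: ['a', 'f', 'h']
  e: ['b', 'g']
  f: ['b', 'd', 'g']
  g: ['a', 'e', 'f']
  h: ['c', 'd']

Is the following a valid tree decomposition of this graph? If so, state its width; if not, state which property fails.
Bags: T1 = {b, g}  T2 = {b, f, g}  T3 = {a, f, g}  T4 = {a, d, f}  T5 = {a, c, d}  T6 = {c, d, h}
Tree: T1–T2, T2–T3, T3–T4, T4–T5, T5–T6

No — vertex e appears in no bag.

A tree decomposition must satisfy three properties: every vertex lies in some bag; for every edge, both endpoints lie together in some bag; and for every vertex, the bags containing it form a connected subtree. Here vertex e appears in no bag, so the decomposition is invalid.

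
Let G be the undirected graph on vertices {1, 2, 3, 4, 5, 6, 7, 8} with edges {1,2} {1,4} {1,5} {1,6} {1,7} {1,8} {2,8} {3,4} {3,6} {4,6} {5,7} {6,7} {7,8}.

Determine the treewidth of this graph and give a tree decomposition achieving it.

Treewidth 2.
Bags: B1 = {1, 5, 7}  B2 = {1, 6, 7}  B3 = {1, 4, 6}  B4 = {1, 7, 8}  B5 = {3, 4, 6}  B6 = {1, 2, 8}
Tree: B1–B2, B2–B3, B2–B4, B3–B5, B4–B6

Every bag has size at most 3, so the width is 3 − 1 = 2 and tw(G) ≤ 2. Conversely, {1, 2, 8} is a clique of size 3, and the vertices of any clique must share a bag in every tree decomposition; so some bag has ≥ 3 vertices and tw(G) ≥ 2. Combining the bounds, tw(G) = 2.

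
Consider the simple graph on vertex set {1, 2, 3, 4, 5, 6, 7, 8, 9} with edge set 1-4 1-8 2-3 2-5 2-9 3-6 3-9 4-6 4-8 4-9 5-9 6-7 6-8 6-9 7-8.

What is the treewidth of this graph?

2

A width-2 tree decomposition is:
Bags: B1 = {3, 6, 9}  B2 = {4, 6, 9}  B3 = {4, 6, 8}  B4 = {6, 7, 8}  B5 = {2, 3, 9}  B6 = {2, 5, 9}  B7 = {1, 4, 8}
Tree: B1–B2, B2–B3, B3–B4, B1–B5, B5–B6, B3–B7
Every bag has size at most 3, so the width is 3 − 1 = 2 and tw(G) ≤ 2. For the lower bound, the 3 vertices {1, 4, 8} are pairwise adjacent, and any tree decomposition puts a clique entirely inside one bag — forcing width ≥ 2. Hence tw(G) = 2 exactly.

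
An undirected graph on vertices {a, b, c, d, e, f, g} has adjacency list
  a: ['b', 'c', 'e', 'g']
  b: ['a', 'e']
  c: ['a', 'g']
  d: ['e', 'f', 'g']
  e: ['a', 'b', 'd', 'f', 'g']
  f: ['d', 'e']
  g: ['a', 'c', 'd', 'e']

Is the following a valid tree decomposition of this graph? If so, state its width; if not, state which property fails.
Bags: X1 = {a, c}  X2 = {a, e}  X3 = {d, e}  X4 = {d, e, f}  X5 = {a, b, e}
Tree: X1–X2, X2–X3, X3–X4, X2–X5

A tree decomposition must satisfy three properties: every vertex lies in some bag; for every edge, both endpoints lie together in some bag; and for every vertex, the bags containing it form a connected subtree. Here vertex g appears in no bag, so the decomposition is invalid.

No — vertex g appears in no bag.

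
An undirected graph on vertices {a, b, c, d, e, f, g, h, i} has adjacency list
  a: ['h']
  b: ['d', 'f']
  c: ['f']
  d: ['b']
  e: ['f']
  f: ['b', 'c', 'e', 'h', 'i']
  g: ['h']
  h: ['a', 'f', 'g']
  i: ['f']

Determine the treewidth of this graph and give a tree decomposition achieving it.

Treewidth 1.
One such decomposition:
Bags: B1 = {f, h}  B2 = {g, h}  B3 = {c, f}  B4 = {a, h}  B5 = {b, f}  B6 = {f, i}  B7 = {b, d}  B8 = {e, f}
Tree: B1–B2, B1–B3, B2–B4, B1–B5, B1–B6, B5–B7, B6–B8

Each bag holds 2 vertices, so the decomposition has width 1, which upper-bounds the treewidth. G has an edge, so its treewidth is at least 1. Therefore the treewidth is 1.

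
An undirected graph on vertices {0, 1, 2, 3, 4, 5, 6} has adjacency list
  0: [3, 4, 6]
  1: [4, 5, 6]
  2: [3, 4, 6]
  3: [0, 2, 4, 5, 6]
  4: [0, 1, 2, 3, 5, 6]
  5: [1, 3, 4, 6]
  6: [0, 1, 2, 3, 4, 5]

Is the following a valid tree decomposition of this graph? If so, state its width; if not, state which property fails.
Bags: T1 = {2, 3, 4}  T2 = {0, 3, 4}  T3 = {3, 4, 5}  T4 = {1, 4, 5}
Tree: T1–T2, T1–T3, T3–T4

No — vertex 6 appears in no bag.

A tree decomposition must satisfy three properties: every vertex lies in some bag; for every edge, both endpoints lie together in some bag; and for every vertex, the bags containing it form a connected subtree. Here vertex 6 appears in no bag, so the decomposition is invalid.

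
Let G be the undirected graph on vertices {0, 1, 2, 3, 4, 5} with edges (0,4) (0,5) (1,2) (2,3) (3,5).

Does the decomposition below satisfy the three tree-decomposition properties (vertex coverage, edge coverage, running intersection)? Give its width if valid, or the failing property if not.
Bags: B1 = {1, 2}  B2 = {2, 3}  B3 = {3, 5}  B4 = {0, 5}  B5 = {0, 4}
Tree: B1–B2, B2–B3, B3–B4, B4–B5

Every vertex of G appears in some bag (union = {0, 1, 2, 3, 4, 5}); every edge is covered by a bag; and for each vertex v the set of bags containing v is connected in the bag tree. The decomposition is therefore valid. The largest bag has 2 vertices, so the width is 1.

Yes; width 1.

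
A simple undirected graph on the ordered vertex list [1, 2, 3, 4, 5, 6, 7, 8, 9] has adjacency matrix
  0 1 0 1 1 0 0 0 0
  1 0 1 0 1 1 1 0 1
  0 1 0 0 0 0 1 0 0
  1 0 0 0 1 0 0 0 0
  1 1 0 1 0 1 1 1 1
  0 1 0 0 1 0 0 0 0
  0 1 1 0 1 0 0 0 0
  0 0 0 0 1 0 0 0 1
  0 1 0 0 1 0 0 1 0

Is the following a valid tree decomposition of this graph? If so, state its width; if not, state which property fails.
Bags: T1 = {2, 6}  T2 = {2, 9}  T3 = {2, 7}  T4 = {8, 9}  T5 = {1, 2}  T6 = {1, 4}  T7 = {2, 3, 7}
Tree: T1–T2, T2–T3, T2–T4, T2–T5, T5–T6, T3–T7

No — vertex 5 appears in no bag.

A tree decomposition must satisfy three properties: every vertex lies in some bag; for every edge, both endpoints lie together in some bag; and for every vertex, the bags containing it form a connected subtree. Here vertex 5 appears in no bag, so the decomposition is invalid.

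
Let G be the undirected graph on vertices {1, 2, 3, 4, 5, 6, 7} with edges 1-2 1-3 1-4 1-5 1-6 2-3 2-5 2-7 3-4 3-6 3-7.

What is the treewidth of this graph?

A width-2 tree decomposition is:
Bags: B1 = {2, 3, 7}  B2 = {1, 2, 3}  B3 = {1, 3, 4}  B4 = {1, 3, 6}  B5 = {1, 2, 5}
Tree: B1–B2, B2–B3, B2–B4, B2–B5
The largest bag has 3 vertices, giving width 2; this decomposition certifies tw(G) ≤ 2. On the other hand G contains the 3-clique {1, 2, 3}. A clique must lie in a single bag of any decomposition, so no decomposition can have width below 2. Hence tw(G) = 2 exactly.

2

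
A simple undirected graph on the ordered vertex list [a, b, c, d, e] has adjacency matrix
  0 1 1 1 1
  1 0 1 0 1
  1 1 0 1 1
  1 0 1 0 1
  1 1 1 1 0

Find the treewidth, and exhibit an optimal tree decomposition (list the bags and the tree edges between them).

The largest bag has 4 vertices, giving width 3; this decomposition certifies tw(G) ≤ 3. For the lower bound, the 4 vertices {a, c, d, e} are pairwise adjacent, and any tree decomposition puts a clique entirely inside one bag — forcing width ≥ 3. Therefore the treewidth is 3.

Treewidth 3.
One optimal decomposition is:
Bags: B1 = {a, b, c, e}  B2 = {a, c, d, e}
Tree: B1–B2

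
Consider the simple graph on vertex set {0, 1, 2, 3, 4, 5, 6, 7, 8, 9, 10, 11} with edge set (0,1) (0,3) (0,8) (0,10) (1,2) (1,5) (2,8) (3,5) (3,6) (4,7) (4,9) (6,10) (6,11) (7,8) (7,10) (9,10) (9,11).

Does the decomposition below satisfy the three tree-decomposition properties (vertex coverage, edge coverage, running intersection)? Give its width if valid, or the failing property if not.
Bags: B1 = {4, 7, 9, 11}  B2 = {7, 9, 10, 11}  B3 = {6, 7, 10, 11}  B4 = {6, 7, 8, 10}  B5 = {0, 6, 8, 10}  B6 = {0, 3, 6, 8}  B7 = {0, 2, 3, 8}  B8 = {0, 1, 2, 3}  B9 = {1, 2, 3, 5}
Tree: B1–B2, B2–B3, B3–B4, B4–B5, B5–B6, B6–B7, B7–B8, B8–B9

Checking the three conditions: (i) the bags cover all of {0, 1, 2, 3, 4, 5, 6, 7, 8, 9, 10, 11}; (ii) for each edge, some bag contains both endpoints; (iii) the bags containing any fixed vertex form a subtree. All hold, so the decomposition is valid with width 4 − 1 = 3.

Yes; width 3.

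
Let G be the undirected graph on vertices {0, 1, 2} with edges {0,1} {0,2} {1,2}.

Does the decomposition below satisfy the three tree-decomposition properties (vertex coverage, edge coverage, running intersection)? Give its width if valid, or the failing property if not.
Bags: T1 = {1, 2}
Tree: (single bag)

No — vertex 0 appears in no bag.

A tree decomposition must satisfy three properties: every vertex lies in some bag; for every edge, both endpoints lie together in some bag; and for every vertex, the bags containing it form a connected subtree. Here vertex 0 appears in no bag, so the decomposition is invalid.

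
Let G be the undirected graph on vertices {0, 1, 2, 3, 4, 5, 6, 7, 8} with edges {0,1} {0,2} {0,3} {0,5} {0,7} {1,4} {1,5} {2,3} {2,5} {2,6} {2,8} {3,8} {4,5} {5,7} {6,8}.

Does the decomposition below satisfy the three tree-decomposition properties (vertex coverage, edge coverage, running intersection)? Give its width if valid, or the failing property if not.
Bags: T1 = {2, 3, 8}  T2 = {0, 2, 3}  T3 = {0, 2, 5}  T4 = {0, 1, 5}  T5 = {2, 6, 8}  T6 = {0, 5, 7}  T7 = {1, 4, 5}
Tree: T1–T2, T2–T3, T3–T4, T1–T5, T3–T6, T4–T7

Checking the three conditions: (i) the bags cover all of {0, 1, 2, 3, 4, 5, 6, 7, 8}; (ii) for each edge, some bag contains both endpoints; (iii) the bags containing any fixed vertex form a subtree. All hold, so the decomposition is valid with width 3 − 1 = 2.

Yes; width 2.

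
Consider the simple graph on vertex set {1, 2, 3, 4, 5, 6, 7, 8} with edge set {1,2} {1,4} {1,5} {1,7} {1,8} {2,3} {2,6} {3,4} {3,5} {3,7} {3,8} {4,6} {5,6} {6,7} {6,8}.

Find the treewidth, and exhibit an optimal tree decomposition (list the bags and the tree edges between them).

Each bag holds 4 vertices, so the decomposition has width 3, which upper-bounds the treewidth. For the lower bound: the 4 vertex sets {6,7}, {1,4}, {3}, {2} are disjoint, each induces a connected subgraph, and every pair is joined by at least one edge of G. Contracting each set to a single vertex therefore yields K_{4} as a minor, and since treewidth is minor-monotone, tw(G) ≥ tw(K_{4}) = 3. Combining the bounds, tw(G) = 3.

Treewidth 3.
One optimal decomposition is:
Bags: B1 = {1, 3, 6, 7}  B2 = {1, 3, 4, 6}  B3 = {1, 2, 3, 6}  B4 = {1, 3, 5, 6}  B5 = {1, 3, 6, 8}
Tree: B1–B2, B2–B3, B3–B4, B4–B5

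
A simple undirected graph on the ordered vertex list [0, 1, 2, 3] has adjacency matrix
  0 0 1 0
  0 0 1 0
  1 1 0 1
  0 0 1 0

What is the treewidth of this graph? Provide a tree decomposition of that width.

Each bag holds 2 vertices, so the decomposition has width 1, which upper-bounds the treewidth. Since G has at least one edge (e.g. 3–2), it is not an edgeless graph, so tw(G) ≥ 1. Combining the bounds, tw(G) = 1.

Treewidth 1.
One such decomposition:
Bags: B1 = {2, 3}  B2 = {0, 2}  B3 = {1, 2}
Tree: B1–B2, B1–B3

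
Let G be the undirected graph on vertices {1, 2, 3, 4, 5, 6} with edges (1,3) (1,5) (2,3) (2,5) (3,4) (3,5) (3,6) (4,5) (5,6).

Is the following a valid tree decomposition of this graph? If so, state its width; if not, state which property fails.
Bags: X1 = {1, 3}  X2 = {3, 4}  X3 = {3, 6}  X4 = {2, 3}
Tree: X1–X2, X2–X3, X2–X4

A tree decomposition must satisfy three properties: every vertex lies in some bag; for every edge, both endpoints lie together in some bag; and for every vertex, the bags containing it form a connected subtree. Here vertex 5 appears in no bag, so the decomposition is invalid.

No — vertex 5 appears in no bag.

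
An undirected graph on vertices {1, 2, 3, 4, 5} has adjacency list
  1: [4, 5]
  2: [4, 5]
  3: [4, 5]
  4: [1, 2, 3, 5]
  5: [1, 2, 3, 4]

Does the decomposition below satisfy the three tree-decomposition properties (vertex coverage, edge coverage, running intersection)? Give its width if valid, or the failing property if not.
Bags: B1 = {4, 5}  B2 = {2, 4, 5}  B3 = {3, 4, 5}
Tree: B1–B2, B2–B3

A tree decomposition must satisfy three properties: every vertex lies in some bag; for every edge, both endpoints lie together in some bag; and for every vertex, the bags containing it form a connected subtree. Here vertex 1 appears in no bag, so the decomposition is invalid.

No — vertex 1 appears in no bag.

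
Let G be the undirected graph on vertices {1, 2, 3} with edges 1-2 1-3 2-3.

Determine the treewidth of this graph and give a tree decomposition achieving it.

A single bag containing all 3 vertices is trivially a valid decomposition of width 2. For the lower bound, the 3 vertices {1, 2, 3} are pairwise adjacent, and any tree decomposition puts a clique entirely inside one bag — forcing width ≥ 2. Hence tw(G) = 2 exactly.

Treewidth 2.
Bags: B1 = {1, 2, 3}
Tree: (single bag)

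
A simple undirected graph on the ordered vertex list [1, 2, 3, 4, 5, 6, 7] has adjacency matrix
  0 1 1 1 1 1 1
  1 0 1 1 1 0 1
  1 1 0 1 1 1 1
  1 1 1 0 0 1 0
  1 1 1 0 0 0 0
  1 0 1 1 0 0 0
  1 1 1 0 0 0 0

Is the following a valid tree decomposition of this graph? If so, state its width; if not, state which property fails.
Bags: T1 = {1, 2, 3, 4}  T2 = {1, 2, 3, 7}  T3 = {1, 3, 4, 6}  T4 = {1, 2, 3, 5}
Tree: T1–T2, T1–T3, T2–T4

Yes; width 3.

Vertex coverage: the bags together contain {1, 2, 3, 4, 5, 6, 7}, the full vertex set. Edge coverage: each edge of G has both endpoints in at least one bag. Running intersection: for every vertex, the bags containing it form a connected subtree. All three properties hold, so this is a valid tree decomposition of width max|bag| − 1 = 3, and hence tw(G) ≤ 3.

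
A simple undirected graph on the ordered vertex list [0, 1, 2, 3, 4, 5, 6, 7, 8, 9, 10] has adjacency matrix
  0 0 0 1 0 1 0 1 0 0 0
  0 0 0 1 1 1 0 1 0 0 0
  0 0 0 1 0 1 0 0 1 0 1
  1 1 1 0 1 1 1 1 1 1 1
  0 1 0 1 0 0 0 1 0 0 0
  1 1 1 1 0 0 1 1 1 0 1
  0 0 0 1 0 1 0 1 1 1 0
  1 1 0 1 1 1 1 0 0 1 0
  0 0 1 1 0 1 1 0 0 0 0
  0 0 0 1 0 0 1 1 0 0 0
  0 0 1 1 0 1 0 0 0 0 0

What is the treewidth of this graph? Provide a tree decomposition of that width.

Treewidth 3.
Bags: B1 = {1, 3, 4, 7}  B2 = {1, 3, 5, 7}  B3 = {3, 5, 6, 7}  B4 = {0, 3, 5, 7}  B5 = {3, 5, 6, 8}  B6 = {2, 3, 5, 8}  B7 = {2, 3, 5, 10}  B8 = {3, 6, 7, 9}
Tree: B1–B2, B2–B3, B3–B4, B3–B5, B5–B6, B6–B7, B3–B8

Every bag has size at most 4, so the width is 4 − 1 = 3 and tw(G) ≤ 3. For the lower bound, the 4 vertices {3, 6, 7, 9} are pairwise adjacent, and any tree decomposition puts a clique entirely inside one bag — forcing width ≥ 3. Hence tw(G) = 3 exactly.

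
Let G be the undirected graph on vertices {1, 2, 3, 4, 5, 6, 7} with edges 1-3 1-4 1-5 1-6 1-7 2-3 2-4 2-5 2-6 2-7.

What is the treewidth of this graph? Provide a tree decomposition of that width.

Each bag holds 3 vertices, so the decomposition has width 2, which upper-bounds the treewidth. The edges 1–4–2–6–1 form a cycle, so G is not a tree and its treewidth is at least 2. The upper and lower bounds meet at 2, so that is the treewidth.

Treewidth 2.
One optimal decomposition is:
Bags: B1 = {1, 2, 4}  B2 = {1, 2, 6}  B3 = {1, 2, 7}  B4 = {1, 2, 5}  B5 = {1, 2, 3}
Tree: B1–B2, B2–B3, B3–B4, B4–B5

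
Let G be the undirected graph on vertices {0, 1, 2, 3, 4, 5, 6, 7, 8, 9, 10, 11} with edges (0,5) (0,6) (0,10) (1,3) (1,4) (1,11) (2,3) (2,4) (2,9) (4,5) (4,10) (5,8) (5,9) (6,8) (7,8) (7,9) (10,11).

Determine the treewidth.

A width-3 tree decomposition is:
Bags: B1 = {1, 2, 3, 11}  B2 = {1, 2, 4, 11}  B3 = {2, 4, 10, 11}  B4 = {2, 4, 9, 10}  B5 = {4, 5, 9, 10}  B6 = {0, 5, 9, 10}  B7 = {0, 5, 7, 9}  B8 = {0, 5, 7, 8}  B9 = {0, 6, 7, 8}
Tree: B1–B2, B2–B3, B3–B4, B4–B5, B5–B6, B6–B7, B7–B8, B8–B9
Each bag holds 4 vertices, so the decomposition has width 3, which upper-bounds the treewidth. For the lower bound: the 4 vertex sets {1,3,11}, {2}, {4}, {0,5,9,10} are disjoint, each induces a connected subgraph, and every pair is joined by at least one edge of G. Contracting each set to a single vertex therefore yields K_{4} as a minor, and since treewidth is minor-monotone, tw(G) ≥ tw(K_{4}) = 3. The upper and lower bounds meet at 3, so that is the treewidth.

3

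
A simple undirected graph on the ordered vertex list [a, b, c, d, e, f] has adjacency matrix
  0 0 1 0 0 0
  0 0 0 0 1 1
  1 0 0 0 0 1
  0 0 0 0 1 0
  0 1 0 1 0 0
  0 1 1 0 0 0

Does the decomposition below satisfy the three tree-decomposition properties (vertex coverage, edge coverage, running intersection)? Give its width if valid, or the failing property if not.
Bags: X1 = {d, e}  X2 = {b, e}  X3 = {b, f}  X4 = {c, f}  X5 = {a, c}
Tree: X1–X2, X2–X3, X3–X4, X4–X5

Every vertex of G appears in some bag (union = {a, b, c, d, e, f}); every edge is covered by a bag; and for each vertex v the set of bags containing v is connected in the bag tree. The decomposition is therefore valid. The largest bag has 2 vertices, so the width is 1.

Yes; width 1.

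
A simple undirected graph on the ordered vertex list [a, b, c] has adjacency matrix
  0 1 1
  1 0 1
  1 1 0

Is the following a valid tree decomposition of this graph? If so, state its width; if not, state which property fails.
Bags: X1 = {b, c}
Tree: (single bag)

No — vertex a appears in no bag.

A tree decomposition must satisfy three properties: every vertex lies in some bag; for every edge, both endpoints lie together in some bag; and for every vertex, the bags containing it form a connected subtree. Here vertex a appears in no bag, so the decomposition is invalid.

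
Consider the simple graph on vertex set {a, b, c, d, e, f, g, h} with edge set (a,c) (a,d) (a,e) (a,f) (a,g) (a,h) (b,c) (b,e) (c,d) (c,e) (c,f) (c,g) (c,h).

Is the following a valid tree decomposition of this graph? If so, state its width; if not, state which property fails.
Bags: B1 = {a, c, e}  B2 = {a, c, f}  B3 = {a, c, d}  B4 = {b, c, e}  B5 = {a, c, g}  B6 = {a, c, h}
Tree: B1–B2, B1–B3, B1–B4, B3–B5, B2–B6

Every vertex of G appears in some bag (union = {a, b, c, d, e, f, g, h}); every edge is covered by a bag; and for each vertex v the set of bags containing v is connected in the bag tree. The decomposition is therefore valid. The largest bag has 3 vertices, so the width is 2.

Yes; width 2.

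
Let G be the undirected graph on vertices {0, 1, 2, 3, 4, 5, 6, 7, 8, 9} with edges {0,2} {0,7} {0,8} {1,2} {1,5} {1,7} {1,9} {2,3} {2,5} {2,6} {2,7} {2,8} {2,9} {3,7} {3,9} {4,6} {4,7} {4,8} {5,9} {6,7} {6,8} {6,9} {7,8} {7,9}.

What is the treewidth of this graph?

A width-3 tree decomposition is:
Bags: B1 = {1, 2, 7, 9}  B2 = {2, 6, 7, 9}  B3 = {2, 6, 7, 8}  B4 = {1, 2, 5, 9}  B5 = {4, 6, 7, 8}  B6 = {2, 3, 7, 9}  B7 = {0, 2, 7, 8}
Tree: B1–B2, B2–B3, B1–B4, B3–B5, B2–B6, B3–B7
The largest bag has 4 vertices, giving width 3; this decomposition certifies tw(G) ≤ 3. On the other hand G contains the 4-clique {1, 2, 5, 9}. A clique must lie in a single bag of any decomposition, so no decomposition can have width below 3. The upper and lower bounds meet at 3, so that is the treewidth.

3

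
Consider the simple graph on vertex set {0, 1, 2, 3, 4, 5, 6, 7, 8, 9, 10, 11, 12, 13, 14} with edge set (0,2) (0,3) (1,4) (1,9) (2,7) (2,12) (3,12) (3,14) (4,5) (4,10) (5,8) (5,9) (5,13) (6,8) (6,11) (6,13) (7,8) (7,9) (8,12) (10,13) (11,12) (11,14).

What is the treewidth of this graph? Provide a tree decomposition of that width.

Every bag has size at most 4, so the width is 4 − 1 = 3 and tw(G) ≤ 3. For the lower bound: the 4 vertex sets {1,4,10}, {13}, {5}, {6,7,8,9} are disjoint, each induces a connected subgraph, and every pair is joined by at least one edge of G. Contracting each set to a single vertex therefore yields K_{4} as a minor, and since treewidth is minor-monotone, tw(G) ≥ tw(K_{4}) = 3. Therefore the treewidth is 3.

Treewidth 3.
One optimal decomposition is:
Bags: B1 = {1, 4, 10, 13}  B2 = {1, 4, 5, 13}  B3 = {1, 5, 9, 13}  B4 = {5, 6, 9, 13}  B5 = {5, 6, 8, 9}  B6 = {6, 7, 8, 9}  B7 = {6, 7, 8, 11}  B8 = {7, 8, 11, 12}  B9 = {2, 7, 11, 12}  B10 = {2, 11, 12, 14}  B11 = {2, 3, 12, 14}  B12 = {0, 2, 3, 14}
Tree: B1–B2, B2–B3, B3–B4, B4–B5, B5–B6, B6–B7, B7–B8, B8–B9, B9–B10, B10–B11, B11–B12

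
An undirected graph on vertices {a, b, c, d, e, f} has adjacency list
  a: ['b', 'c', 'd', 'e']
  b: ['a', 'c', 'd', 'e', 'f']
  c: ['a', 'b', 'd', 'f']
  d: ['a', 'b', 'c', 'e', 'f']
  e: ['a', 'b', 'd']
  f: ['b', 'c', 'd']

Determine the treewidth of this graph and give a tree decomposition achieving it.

Treewidth 3.
One optimal decomposition is:
Bags: B1 = {a, b, d, e}  B2 = {a, b, c, d}  B3 = {b, c, d, f}
Tree: B1–B2, B2–B3

The largest bag has 4 vertices, giving width 3; this decomposition certifies tw(G) ≤ 3. On the other hand G contains the 4-clique {b, c, d, f}. A clique must lie in a single bag of any decomposition, so no decomposition can have width below 3. Hence tw(G) = 3 exactly.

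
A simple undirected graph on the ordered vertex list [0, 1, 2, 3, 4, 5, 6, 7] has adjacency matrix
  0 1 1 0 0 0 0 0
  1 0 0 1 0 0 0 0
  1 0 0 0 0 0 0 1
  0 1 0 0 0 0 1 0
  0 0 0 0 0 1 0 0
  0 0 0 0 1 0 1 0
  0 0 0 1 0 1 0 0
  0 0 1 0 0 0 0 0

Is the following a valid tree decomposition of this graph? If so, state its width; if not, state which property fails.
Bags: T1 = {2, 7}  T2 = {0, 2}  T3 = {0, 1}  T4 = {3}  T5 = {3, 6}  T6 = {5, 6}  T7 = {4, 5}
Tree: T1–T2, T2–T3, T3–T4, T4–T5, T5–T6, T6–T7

No — edge (1,3) lies in no bag.

A tree decomposition must satisfy three properties: every vertex lies in some bag; for every edge, both endpoints lie together in some bag; and for every vertex, the bags containing it form a connected subtree. Here edge (1,3) lies in no bag, so the decomposition is invalid.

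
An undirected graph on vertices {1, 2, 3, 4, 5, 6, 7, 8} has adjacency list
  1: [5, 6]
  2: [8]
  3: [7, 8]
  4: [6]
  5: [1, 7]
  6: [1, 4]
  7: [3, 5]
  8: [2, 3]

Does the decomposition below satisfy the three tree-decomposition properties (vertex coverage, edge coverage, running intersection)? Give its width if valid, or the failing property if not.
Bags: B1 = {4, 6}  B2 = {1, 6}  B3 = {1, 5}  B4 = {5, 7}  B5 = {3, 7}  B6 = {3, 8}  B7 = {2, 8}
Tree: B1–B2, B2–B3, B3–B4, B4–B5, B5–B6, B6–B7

Checking the three conditions: (i) the bags cover all of {1, 2, 3, 4, 5, 6, 7, 8}; (ii) for each edge, some bag contains both endpoints; (iii) the bags containing any fixed vertex form a subtree. All hold, so the decomposition is valid with width 2 − 1 = 1.

Yes; width 1.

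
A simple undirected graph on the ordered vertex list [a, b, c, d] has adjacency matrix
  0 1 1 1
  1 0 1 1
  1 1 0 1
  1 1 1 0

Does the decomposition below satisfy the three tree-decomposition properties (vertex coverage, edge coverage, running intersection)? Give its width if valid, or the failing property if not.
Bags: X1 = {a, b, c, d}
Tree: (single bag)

Every vertex of G appears in some bag (union = {a, b, c, d}); every edge is covered by a bag; and for each vertex v the set of bags containing v is connected in the bag tree. The decomposition is therefore valid. The largest bag has 4 vertices, so the width is 3.

Yes; width 3.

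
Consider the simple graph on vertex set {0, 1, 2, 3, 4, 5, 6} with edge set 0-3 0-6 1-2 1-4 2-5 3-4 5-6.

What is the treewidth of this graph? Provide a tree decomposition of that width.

Each bag holds 3 vertices, so the decomposition has width 2, which upper-bounds the treewidth. Since 5–6–0–3–4–1–2–5 is a cycle in G, G is not acyclic. Forests are exactly the graphs of treewidth ≤ 1, so tw(G) ≥ 2. Hence tw(G) = 2 exactly.

Treewidth 2.
Bags: B1 = {0, 5, 6}  B2 = {0, 3, 5}  B3 = {3, 4, 5}  B4 = {1, 4, 5}  B5 = {1, 2, 5}
Tree: B1–B2, B2–B3, B3–B4, B4–B5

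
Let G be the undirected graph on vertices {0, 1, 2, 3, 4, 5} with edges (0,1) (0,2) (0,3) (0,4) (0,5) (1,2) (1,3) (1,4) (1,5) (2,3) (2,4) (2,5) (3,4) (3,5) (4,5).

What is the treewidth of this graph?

A width-5 tree decomposition is:
Bags: B1 = {0, 1, 2, 3, 4, 5}
Tree: (single bag)
With just one bag of size 6, the width is 6 − 1 = 5, so tw(G) ≤ 5. For the lower bound, the 6 vertices {0, 1, 2, 3, 4, 5} are pairwise adjacent, and any tree decomposition puts a clique entirely inside one bag — forcing width ≥ 5. The upper and lower bounds meet at 5, so that is the treewidth.

5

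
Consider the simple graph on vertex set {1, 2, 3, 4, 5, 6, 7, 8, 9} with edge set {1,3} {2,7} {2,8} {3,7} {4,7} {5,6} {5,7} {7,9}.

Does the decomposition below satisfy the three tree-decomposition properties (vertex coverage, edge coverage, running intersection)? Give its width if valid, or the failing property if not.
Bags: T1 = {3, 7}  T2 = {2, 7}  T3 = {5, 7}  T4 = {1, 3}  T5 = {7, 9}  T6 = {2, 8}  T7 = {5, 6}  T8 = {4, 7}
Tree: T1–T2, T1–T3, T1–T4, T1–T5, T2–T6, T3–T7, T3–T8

Yes; width 1.

Vertex coverage: the bags together contain {1, 2, 3, 4, 5, 6, 7, 8, 9}, the full vertex set. Edge coverage: each edge of G has both endpoints in at least one bag. Running intersection: for every vertex, the bags containing it form a connected subtree. All three properties hold, so this is a valid tree decomposition of width max|bag| − 1 = 1, and hence tw(G) ≤ 1.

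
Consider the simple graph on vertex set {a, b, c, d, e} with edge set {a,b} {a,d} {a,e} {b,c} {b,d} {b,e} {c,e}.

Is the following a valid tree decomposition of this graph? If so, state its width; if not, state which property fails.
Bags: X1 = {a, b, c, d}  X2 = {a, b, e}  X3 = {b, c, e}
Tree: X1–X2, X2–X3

No — bags containing vertex c are not connected in the tree.

A tree decomposition must satisfy three properties: every vertex lies in some bag; for every edge, both endpoints lie together in some bag; and for every vertex, the bags containing it form a connected subtree. Here bags containing vertex c are not connected in the tree, so the decomposition is invalid.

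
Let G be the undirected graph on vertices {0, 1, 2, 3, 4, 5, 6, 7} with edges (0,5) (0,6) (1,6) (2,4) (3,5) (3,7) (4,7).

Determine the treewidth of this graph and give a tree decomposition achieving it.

Every bag has size at most 2, so the width is 2 − 1 = 1 and tw(G) ≤ 1. Any graph with an edge has treewidth ≥ 1, and G has the edge 1–6. The upper and lower bounds meet at 1, so that is the treewidth.

Treewidth 1.
One such decomposition:
Bags: B1 = {1, 6}  B2 = {0, 6}  B3 = {0, 5}  B4 = {3, 5}  B5 = {3, 7}  B6 = {4, 7}  B7 = {2, 4}
Tree: B1–B2, B2–B3, B3–B4, B4–B5, B5–B6, B6–B7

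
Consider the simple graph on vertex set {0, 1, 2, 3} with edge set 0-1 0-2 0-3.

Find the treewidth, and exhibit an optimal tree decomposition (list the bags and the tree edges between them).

Every bag has size at most 2, so the width is 2 − 1 = 1 and tw(G) ≤ 1. Since G has at least one edge (e.g. 2–0), it is not an edgeless graph, so tw(G) ≥ 1. Hence tw(G) = 1 exactly.

Treewidth 1.
Bags: B1 = {0, 2}  B2 = {0, 3}  B3 = {0, 1}
Tree: B1–B2, B1–B3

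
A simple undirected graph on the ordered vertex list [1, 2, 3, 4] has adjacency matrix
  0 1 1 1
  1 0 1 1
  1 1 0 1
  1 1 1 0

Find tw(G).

3

A width-3 tree decomposition is:
Bags: B1 = {1, 2, 3, 4}
Tree: (single bag)
A single bag containing all 4 vertices is trivially a valid decomposition of width 3. Conversely, {1, 2, 3, 4} is a clique of size 4, and the vertices of any clique must share a bag in every tree decomposition; so some bag has ≥ 4 vertices and tw(G) ≥ 3. The upper and lower bounds meet at 3, so that is the treewidth.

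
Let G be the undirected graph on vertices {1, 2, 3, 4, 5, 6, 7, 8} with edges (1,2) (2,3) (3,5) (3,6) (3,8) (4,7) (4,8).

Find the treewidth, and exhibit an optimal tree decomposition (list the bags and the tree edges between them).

Treewidth 1.
Bags: B1 = {3, 8}  B2 = {3, 6}  B3 = {4, 8}  B4 = {4, 7}  B5 = {2, 3}  B6 = {3, 5}  B7 = {1, 2}
Tree: B1–B2, B1–B3, B3–B4, B1–B5, B1–B6, B5–B7

The largest bag has 2 vertices, giving width 1; this decomposition certifies tw(G) ≤ 1. G has an edge, so its treewidth is at least 1. Hence tw(G) = 1 exactly.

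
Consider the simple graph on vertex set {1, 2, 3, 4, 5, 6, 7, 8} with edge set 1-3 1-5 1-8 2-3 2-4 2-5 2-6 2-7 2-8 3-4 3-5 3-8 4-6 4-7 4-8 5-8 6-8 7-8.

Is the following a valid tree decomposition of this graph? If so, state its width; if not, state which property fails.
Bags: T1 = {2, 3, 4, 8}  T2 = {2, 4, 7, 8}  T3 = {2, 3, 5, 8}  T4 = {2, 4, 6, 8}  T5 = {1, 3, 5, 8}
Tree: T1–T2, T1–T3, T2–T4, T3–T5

Every vertex of G appears in some bag (union = {1, 2, 3, 4, 5, 6, 7, 8}); every edge is covered by a bag; and for each vertex v the set of bags containing v is connected in the bag tree. The decomposition is therefore valid. The largest bag has 4 vertices, so the width is 3.

Yes; width 3.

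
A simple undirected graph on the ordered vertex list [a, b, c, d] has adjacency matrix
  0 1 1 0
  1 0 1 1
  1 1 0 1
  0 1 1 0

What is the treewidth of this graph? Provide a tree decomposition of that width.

Treewidth 2.
One such decomposition:
Bags: B1 = {a, b, c}  B2 = {b, c, d}
Tree: B1–B2

Each bag holds 3 vertices, so the decomposition has width 2, which upper-bounds the treewidth. On the other hand G contains the 3-clique {b, c, d}. A clique must lie in a single bag of any decomposition, so no decomposition can have width below 2. Hence tw(G) = 2 exactly.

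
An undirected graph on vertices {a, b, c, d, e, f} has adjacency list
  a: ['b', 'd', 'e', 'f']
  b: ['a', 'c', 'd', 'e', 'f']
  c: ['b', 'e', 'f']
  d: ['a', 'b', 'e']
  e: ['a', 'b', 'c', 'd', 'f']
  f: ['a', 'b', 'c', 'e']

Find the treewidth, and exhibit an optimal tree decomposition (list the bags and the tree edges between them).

Every bag has size at most 4, so the width is 4 − 1 = 3 and tw(G) ≤ 3. On the other hand G contains the 4-clique {a, b, d, e}. A clique must lie in a single bag of any decomposition, so no decomposition can have width below 3. Combining the bounds, tw(G) = 3.

Treewidth 3.
One optimal decomposition is:
Bags: B1 = {a, b, e, f}  B2 = {b, c, e, f}  B3 = {a, b, d, e}
Tree: B1–B2, B1–B3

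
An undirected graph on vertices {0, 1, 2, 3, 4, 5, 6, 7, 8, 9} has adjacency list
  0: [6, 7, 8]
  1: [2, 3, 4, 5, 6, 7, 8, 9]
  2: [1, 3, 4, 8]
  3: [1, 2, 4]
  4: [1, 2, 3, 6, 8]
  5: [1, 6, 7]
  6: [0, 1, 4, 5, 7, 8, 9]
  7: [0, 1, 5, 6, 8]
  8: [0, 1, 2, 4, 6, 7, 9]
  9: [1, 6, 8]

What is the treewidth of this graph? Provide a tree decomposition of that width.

Treewidth 3.
Bags: B1 = {0, 6, 7, 8}  B2 = {1, 6, 7, 8}  B3 = {1, 4, 6, 8}  B4 = {1, 2, 4, 8}  B5 = {1, 6, 8, 9}  B6 = {1, 2, 3, 4}  B7 = {1, 5, 6, 7}
Tree: B1–B2, B2–B3, B3–B4, B3–B5, B4–B6, B2–B7

Every bag has size at most 4, so the width is 4 − 1 = 3 and tw(G) ≤ 3. On the other hand G contains the 4-clique {0, 6, 7, 8}. A clique must lie in a single bag of any decomposition, so no decomposition can have width below 3. The upper and lower bounds meet at 3, so that is the treewidth.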